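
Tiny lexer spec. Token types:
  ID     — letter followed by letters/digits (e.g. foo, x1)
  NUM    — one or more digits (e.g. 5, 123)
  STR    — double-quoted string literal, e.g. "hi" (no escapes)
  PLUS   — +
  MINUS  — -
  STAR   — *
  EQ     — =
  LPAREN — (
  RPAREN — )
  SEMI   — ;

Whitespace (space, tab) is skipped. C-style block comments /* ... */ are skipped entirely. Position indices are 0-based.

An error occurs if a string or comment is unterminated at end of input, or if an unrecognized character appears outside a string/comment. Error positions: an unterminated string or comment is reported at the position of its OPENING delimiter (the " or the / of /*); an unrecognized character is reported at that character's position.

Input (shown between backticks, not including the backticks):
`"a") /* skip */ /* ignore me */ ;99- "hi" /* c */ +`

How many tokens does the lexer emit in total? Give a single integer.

pos=0: enter STRING mode
pos=0: emit STR "a" (now at pos=3)
pos=3: emit RPAREN ')'
pos=5: enter COMMENT mode (saw '/*')
exit COMMENT mode (now at pos=15)
pos=16: enter COMMENT mode (saw '/*')
exit COMMENT mode (now at pos=31)
pos=32: emit SEMI ';'
pos=33: emit NUM '99' (now at pos=35)
pos=35: emit MINUS '-'
pos=37: enter STRING mode
pos=37: emit STR "hi" (now at pos=41)
pos=42: enter COMMENT mode (saw '/*')
exit COMMENT mode (now at pos=49)
pos=50: emit PLUS '+'
DONE. 7 tokens: [STR, RPAREN, SEMI, NUM, MINUS, STR, PLUS]

Answer: 7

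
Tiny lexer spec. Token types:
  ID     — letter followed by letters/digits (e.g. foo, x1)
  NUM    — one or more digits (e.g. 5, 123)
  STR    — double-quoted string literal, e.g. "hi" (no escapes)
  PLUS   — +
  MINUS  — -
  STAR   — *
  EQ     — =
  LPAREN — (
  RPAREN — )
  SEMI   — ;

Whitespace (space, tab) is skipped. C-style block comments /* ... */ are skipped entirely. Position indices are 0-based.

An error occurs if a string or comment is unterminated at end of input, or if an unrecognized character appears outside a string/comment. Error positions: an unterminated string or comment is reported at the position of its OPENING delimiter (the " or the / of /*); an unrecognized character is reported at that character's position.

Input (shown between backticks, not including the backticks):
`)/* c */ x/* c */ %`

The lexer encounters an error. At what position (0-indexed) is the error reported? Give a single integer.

Answer: 18

Derivation:
pos=0: emit RPAREN ')'
pos=1: enter COMMENT mode (saw '/*')
exit COMMENT mode (now at pos=8)
pos=9: emit ID 'x' (now at pos=10)
pos=10: enter COMMENT mode (saw '/*')
exit COMMENT mode (now at pos=17)
pos=18: ERROR — unrecognized char '%'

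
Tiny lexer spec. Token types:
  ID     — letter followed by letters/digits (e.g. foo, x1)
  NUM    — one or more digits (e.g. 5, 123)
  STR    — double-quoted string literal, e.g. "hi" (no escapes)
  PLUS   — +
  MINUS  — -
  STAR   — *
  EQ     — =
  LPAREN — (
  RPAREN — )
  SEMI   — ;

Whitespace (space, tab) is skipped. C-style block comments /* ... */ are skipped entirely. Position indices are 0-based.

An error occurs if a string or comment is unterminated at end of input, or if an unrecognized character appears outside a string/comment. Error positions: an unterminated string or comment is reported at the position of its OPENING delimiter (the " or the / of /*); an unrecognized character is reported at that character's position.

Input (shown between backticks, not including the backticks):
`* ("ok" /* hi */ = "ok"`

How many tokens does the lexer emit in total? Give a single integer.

Answer: 5

Derivation:
pos=0: emit STAR '*'
pos=2: emit LPAREN '('
pos=3: enter STRING mode
pos=3: emit STR "ok" (now at pos=7)
pos=8: enter COMMENT mode (saw '/*')
exit COMMENT mode (now at pos=16)
pos=17: emit EQ '='
pos=19: enter STRING mode
pos=19: emit STR "ok" (now at pos=23)
DONE. 5 tokens: [STAR, LPAREN, STR, EQ, STR]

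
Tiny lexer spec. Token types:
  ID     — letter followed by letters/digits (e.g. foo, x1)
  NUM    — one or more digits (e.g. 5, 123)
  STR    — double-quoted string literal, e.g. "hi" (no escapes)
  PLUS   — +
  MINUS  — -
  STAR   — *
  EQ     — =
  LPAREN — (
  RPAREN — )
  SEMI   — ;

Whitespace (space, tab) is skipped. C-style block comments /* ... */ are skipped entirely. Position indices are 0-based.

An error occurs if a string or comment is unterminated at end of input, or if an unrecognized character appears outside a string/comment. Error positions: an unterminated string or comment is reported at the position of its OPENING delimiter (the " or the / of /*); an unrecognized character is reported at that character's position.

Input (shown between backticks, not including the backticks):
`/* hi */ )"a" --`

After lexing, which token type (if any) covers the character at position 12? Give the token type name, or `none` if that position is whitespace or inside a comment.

pos=0: enter COMMENT mode (saw '/*')
exit COMMENT mode (now at pos=8)
pos=9: emit RPAREN ')'
pos=10: enter STRING mode
pos=10: emit STR "a" (now at pos=13)
pos=14: emit MINUS '-'
pos=15: emit MINUS '-'
DONE. 4 tokens: [RPAREN, STR, MINUS, MINUS]
Position 12: char is '"' -> STR

Answer: STR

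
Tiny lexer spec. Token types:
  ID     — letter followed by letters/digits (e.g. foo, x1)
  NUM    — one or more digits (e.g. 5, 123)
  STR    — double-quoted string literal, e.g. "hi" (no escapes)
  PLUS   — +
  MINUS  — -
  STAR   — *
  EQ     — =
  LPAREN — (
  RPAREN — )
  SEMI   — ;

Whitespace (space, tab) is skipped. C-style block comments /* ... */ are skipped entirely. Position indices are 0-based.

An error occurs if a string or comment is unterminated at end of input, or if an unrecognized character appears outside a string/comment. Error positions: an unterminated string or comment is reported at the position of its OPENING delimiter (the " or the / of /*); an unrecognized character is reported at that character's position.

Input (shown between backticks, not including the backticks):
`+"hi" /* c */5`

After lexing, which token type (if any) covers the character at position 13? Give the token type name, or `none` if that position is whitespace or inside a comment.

Answer: NUM

Derivation:
pos=0: emit PLUS '+'
pos=1: enter STRING mode
pos=1: emit STR "hi" (now at pos=5)
pos=6: enter COMMENT mode (saw '/*')
exit COMMENT mode (now at pos=13)
pos=13: emit NUM '5' (now at pos=14)
DONE. 3 tokens: [PLUS, STR, NUM]
Position 13: char is '5' -> NUM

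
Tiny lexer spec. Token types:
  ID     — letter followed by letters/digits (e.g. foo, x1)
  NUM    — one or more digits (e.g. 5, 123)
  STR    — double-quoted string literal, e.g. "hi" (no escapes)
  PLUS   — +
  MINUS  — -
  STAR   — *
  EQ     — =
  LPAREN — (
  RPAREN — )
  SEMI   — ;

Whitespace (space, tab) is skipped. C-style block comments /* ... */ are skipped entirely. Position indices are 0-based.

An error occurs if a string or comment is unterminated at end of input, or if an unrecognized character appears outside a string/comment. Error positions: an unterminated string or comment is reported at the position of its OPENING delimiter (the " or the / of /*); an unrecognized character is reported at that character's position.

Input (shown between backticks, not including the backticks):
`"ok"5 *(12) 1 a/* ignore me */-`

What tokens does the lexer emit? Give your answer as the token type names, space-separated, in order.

Answer: STR NUM STAR LPAREN NUM RPAREN NUM ID MINUS

Derivation:
pos=0: enter STRING mode
pos=0: emit STR "ok" (now at pos=4)
pos=4: emit NUM '5' (now at pos=5)
pos=6: emit STAR '*'
pos=7: emit LPAREN '('
pos=8: emit NUM '12' (now at pos=10)
pos=10: emit RPAREN ')'
pos=12: emit NUM '1' (now at pos=13)
pos=14: emit ID 'a' (now at pos=15)
pos=15: enter COMMENT mode (saw '/*')
exit COMMENT mode (now at pos=30)
pos=30: emit MINUS '-'
DONE. 9 tokens: [STR, NUM, STAR, LPAREN, NUM, RPAREN, NUM, ID, MINUS]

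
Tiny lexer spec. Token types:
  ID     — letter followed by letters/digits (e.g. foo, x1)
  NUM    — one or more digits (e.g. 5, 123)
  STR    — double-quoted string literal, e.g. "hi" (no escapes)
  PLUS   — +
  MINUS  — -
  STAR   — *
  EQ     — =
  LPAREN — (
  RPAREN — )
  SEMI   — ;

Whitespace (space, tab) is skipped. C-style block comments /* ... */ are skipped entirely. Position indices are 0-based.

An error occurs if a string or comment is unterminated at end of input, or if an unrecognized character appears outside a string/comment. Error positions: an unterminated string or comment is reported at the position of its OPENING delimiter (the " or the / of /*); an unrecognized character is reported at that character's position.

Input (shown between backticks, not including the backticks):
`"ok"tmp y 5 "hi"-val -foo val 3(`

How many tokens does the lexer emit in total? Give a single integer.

Answer: 12

Derivation:
pos=0: enter STRING mode
pos=0: emit STR "ok" (now at pos=4)
pos=4: emit ID 'tmp' (now at pos=7)
pos=8: emit ID 'y' (now at pos=9)
pos=10: emit NUM '5' (now at pos=11)
pos=12: enter STRING mode
pos=12: emit STR "hi" (now at pos=16)
pos=16: emit MINUS '-'
pos=17: emit ID 'val' (now at pos=20)
pos=21: emit MINUS '-'
pos=22: emit ID 'foo' (now at pos=25)
pos=26: emit ID 'val' (now at pos=29)
pos=30: emit NUM '3' (now at pos=31)
pos=31: emit LPAREN '('
DONE. 12 tokens: [STR, ID, ID, NUM, STR, MINUS, ID, MINUS, ID, ID, NUM, LPAREN]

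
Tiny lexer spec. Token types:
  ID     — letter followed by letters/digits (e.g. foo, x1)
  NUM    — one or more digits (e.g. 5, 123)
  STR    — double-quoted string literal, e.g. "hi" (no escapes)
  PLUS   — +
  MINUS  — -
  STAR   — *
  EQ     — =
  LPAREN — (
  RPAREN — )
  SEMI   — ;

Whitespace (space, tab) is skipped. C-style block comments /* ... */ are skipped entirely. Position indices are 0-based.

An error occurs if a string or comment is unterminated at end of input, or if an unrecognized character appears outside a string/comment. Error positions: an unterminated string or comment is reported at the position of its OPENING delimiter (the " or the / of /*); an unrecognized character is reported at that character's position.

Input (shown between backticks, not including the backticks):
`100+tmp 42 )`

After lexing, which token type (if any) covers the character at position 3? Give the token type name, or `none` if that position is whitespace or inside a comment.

pos=0: emit NUM '100' (now at pos=3)
pos=3: emit PLUS '+'
pos=4: emit ID 'tmp' (now at pos=7)
pos=8: emit NUM '42' (now at pos=10)
pos=11: emit RPAREN ')'
DONE. 5 tokens: [NUM, PLUS, ID, NUM, RPAREN]
Position 3: char is '+' -> PLUS

Answer: PLUS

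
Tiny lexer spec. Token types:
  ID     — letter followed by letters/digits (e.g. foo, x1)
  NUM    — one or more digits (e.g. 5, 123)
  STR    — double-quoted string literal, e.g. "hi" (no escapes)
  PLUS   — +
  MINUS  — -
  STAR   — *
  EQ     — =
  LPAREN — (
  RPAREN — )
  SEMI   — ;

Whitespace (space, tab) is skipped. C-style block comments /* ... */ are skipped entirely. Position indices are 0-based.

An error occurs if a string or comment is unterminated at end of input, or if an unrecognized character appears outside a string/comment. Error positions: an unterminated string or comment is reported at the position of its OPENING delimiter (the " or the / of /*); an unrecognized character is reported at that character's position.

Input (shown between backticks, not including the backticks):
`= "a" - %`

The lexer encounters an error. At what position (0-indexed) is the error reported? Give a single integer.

Answer: 8

Derivation:
pos=0: emit EQ '='
pos=2: enter STRING mode
pos=2: emit STR "a" (now at pos=5)
pos=6: emit MINUS '-'
pos=8: ERROR — unrecognized char '%'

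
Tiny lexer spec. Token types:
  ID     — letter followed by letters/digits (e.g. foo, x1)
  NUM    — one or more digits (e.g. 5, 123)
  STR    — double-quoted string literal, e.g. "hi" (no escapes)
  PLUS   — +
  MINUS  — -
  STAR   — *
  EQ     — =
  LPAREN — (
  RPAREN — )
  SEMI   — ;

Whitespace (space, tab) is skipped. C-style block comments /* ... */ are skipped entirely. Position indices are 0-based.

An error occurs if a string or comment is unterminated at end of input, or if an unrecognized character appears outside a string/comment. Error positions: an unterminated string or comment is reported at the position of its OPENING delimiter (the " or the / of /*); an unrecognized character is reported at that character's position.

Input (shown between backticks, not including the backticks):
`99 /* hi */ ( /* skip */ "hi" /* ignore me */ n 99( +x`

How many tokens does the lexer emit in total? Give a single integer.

pos=0: emit NUM '99' (now at pos=2)
pos=3: enter COMMENT mode (saw '/*')
exit COMMENT mode (now at pos=11)
pos=12: emit LPAREN '('
pos=14: enter COMMENT mode (saw '/*')
exit COMMENT mode (now at pos=24)
pos=25: enter STRING mode
pos=25: emit STR "hi" (now at pos=29)
pos=30: enter COMMENT mode (saw '/*')
exit COMMENT mode (now at pos=45)
pos=46: emit ID 'n' (now at pos=47)
pos=48: emit NUM '99' (now at pos=50)
pos=50: emit LPAREN '('
pos=52: emit PLUS '+'
pos=53: emit ID 'x' (now at pos=54)
DONE. 8 tokens: [NUM, LPAREN, STR, ID, NUM, LPAREN, PLUS, ID]

Answer: 8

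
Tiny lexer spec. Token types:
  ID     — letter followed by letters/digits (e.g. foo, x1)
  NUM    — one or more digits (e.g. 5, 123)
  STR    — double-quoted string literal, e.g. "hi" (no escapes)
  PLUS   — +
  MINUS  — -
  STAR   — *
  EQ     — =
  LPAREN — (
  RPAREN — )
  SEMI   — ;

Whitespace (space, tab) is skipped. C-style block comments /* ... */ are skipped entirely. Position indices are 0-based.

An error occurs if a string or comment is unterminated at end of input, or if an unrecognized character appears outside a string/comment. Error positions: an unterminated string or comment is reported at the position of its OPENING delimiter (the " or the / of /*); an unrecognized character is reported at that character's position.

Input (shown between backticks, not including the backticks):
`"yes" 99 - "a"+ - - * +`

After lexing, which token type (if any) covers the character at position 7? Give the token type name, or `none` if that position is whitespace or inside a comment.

pos=0: enter STRING mode
pos=0: emit STR "yes" (now at pos=5)
pos=6: emit NUM '99' (now at pos=8)
pos=9: emit MINUS '-'
pos=11: enter STRING mode
pos=11: emit STR "a" (now at pos=14)
pos=14: emit PLUS '+'
pos=16: emit MINUS '-'
pos=18: emit MINUS '-'
pos=20: emit STAR '*'
pos=22: emit PLUS '+'
DONE. 9 tokens: [STR, NUM, MINUS, STR, PLUS, MINUS, MINUS, STAR, PLUS]
Position 7: char is '9' -> NUM

Answer: NUM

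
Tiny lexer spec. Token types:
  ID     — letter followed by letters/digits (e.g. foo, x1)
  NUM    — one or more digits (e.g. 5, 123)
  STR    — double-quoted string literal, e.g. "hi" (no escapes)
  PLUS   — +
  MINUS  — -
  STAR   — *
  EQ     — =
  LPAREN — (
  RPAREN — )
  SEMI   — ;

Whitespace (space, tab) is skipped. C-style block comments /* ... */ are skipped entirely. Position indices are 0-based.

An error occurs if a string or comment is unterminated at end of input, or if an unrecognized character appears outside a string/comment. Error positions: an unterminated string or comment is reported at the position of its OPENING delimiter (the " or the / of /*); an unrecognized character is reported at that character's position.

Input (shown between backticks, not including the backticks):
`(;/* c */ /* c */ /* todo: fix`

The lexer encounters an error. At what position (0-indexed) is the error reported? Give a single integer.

Answer: 18

Derivation:
pos=0: emit LPAREN '('
pos=1: emit SEMI ';'
pos=2: enter COMMENT mode (saw '/*')
exit COMMENT mode (now at pos=9)
pos=10: enter COMMENT mode (saw '/*')
exit COMMENT mode (now at pos=17)
pos=18: enter COMMENT mode (saw '/*')
pos=18: ERROR — unterminated comment (reached EOF)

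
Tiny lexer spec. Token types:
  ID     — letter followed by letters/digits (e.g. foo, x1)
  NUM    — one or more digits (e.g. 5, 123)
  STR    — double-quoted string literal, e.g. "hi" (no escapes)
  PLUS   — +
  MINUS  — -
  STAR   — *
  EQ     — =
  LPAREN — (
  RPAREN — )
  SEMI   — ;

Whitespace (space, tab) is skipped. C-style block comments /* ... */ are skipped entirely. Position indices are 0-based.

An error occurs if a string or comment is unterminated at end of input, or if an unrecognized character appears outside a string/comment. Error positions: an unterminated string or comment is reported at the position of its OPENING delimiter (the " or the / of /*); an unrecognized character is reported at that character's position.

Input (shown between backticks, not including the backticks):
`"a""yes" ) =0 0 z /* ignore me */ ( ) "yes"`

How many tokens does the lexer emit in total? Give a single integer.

pos=0: enter STRING mode
pos=0: emit STR "a" (now at pos=3)
pos=3: enter STRING mode
pos=3: emit STR "yes" (now at pos=8)
pos=9: emit RPAREN ')'
pos=11: emit EQ '='
pos=12: emit NUM '0' (now at pos=13)
pos=14: emit NUM '0' (now at pos=15)
pos=16: emit ID 'z' (now at pos=17)
pos=18: enter COMMENT mode (saw '/*')
exit COMMENT mode (now at pos=33)
pos=34: emit LPAREN '('
pos=36: emit RPAREN ')'
pos=38: enter STRING mode
pos=38: emit STR "yes" (now at pos=43)
DONE. 10 tokens: [STR, STR, RPAREN, EQ, NUM, NUM, ID, LPAREN, RPAREN, STR]

Answer: 10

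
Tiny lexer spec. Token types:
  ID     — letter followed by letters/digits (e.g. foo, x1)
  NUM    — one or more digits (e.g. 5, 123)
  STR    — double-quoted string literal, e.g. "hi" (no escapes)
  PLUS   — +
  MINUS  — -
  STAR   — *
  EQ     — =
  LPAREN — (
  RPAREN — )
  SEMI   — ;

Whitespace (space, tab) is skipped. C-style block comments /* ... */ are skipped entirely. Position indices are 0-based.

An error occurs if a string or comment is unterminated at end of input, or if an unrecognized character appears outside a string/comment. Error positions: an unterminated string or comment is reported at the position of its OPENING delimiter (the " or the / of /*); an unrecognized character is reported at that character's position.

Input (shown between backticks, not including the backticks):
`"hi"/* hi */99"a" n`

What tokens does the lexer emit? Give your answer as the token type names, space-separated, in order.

Answer: STR NUM STR ID

Derivation:
pos=0: enter STRING mode
pos=0: emit STR "hi" (now at pos=4)
pos=4: enter COMMENT mode (saw '/*')
exit COMMENT mode (now at pos=12)
pos=12: emit NUM '99' (now at pos=14)
pos=14: enter STRING mode
pos=14: emit STR "a" (now at pos=17)
pos=18: emit ID 'n' (now at pos=19)
DONE. 4 tokens: [STR, NUM, STR, ID]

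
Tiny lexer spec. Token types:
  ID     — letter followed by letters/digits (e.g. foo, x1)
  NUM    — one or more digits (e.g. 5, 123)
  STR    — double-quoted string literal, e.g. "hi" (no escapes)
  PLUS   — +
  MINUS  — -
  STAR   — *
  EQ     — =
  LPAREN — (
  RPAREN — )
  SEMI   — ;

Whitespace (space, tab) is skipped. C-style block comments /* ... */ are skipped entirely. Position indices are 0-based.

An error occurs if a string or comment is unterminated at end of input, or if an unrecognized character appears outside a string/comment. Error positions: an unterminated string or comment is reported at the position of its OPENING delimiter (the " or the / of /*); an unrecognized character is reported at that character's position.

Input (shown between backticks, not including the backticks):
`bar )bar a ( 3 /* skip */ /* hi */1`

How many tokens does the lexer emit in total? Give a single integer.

Answer: 7

Derivation:
pos=0: emit ID 'bar' (now at pos=3)
pos=4: emit RPAREN ')'
pos=5: emit ID 'bar' (now at pos=8)
pos=9: emit ID 'a' (now at pos=10)
pos=11: emit LPAREN '('
pos=13: emit NUM '3' (now at pos=14)
pos=15: enter COMMENT mode (saw '/*')
exit COMMENT mode (now at pos=25)
pos=26: enter COMMENT mode (saw '/*')
exit COMMENT mode (now at pos=34)
pos=34: emit NUM '1' (now at pos=35)
DONE. 7 tokens: [ID, RPAREN, ID, ID, LPAREN, NUM, NUM]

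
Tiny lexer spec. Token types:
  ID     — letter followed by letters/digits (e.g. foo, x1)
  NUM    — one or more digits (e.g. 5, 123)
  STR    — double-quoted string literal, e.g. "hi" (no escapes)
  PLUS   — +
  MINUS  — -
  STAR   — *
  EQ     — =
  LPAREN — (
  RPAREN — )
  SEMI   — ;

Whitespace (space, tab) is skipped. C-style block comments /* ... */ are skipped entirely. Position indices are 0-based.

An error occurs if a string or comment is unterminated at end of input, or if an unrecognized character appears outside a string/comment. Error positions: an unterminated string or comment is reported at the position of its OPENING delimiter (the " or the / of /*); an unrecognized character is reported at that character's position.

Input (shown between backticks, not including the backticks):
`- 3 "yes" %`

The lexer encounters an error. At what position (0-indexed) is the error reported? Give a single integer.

pos=0: emit MINUS '-'
pos=2: emit NUM '3' (now at pos=3)
pos=4: enter STRING mode
pos=4: emit STR "yes" (now at pos=9)
pos=10: ERROR — unrecognized char '%'

Answer: 10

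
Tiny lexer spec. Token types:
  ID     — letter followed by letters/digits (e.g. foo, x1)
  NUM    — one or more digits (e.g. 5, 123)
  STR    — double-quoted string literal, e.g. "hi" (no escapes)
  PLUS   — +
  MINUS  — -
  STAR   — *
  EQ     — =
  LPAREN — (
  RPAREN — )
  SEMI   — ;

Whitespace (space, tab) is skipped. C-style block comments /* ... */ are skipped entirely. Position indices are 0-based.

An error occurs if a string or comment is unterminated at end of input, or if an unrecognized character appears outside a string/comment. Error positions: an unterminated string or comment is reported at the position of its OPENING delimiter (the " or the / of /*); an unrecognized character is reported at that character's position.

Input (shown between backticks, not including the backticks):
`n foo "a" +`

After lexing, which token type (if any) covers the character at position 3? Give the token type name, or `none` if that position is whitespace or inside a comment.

Answer: ID

Derivation:
pos=0: emit ID 'n' (now at pos=1)
pos=2: emit ID 'foo' (now at pos=5)
pos=6: enter STRING mode
pos=6: emit STR "a" (now at pos=9)
pos=10: emit PLUS '+'
DONE. 4 tokens: [ID, ID, STR, PLUS]
Position 3: char is 'o' -> ID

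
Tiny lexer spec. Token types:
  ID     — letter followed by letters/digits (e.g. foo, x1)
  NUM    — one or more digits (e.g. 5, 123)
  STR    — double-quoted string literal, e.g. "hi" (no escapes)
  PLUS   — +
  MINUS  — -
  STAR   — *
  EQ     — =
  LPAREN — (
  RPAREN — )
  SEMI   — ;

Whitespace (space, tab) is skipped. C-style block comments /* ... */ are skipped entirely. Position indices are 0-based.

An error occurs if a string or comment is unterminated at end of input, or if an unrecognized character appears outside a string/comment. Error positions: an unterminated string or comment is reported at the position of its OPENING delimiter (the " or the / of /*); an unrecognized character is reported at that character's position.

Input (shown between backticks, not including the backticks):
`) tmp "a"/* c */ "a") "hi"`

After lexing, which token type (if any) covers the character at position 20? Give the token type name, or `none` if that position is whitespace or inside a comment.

Answer: RPAREN

Derivation:
pos=0: emit RPAREN ')'
pos=2: emit ID 'tmp' (now at pos=5)
pos=6: enter STRING mode
pos=6: emit STR "a" (now at pos=9)
pos=9: enter COMMENT mode (saw '/*')
exit COMMENT mode (now at pos=16)
pos=17: enter STRING mode
pos=17: emit STR "a" (now at pos=20)
pos=20: emit RPAREN ')'
pos=22: enter STRING mode
pos=22: emit STR "hi" (now at pos=26)
DONE. 6 tokens: [RPAREN, ID, STR, STR, RPAREN, STR]
Position 20: char is ')' -> RPAREN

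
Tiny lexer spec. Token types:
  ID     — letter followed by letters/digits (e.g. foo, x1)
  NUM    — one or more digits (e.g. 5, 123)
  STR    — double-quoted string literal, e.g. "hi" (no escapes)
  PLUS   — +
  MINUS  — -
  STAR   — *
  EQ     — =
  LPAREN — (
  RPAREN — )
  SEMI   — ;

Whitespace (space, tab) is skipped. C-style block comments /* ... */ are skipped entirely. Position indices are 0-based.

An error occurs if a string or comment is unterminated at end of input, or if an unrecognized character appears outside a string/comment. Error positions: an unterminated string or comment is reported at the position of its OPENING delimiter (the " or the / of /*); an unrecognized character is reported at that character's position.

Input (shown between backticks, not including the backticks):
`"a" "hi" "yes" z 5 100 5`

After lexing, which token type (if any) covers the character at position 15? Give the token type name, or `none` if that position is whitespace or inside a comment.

Answer: ID

Derivation:
pos=0: enter STRING mode
pos=0: emit STR "a" (now at pos=3)
pos=4: enter STRING mode
pos=4: emit STR "hi" (now at pos=8)
pos=9: enter STRING mode
pos=9: emit STR "yes" (now at pos=14)
pos=15: emit ID 'z' (now at pos=16)
pos=17: emit NUM '5' (now at pos=18)
pos=19: emit NUM '100' (now at pos=22)
pos=23: emit NUM '5' (now at pos=24)
DONE. 7 tokens: [STR, STR, STR, ID, NUM, NUM, NUM]
Position 15: char is 'z' -> ID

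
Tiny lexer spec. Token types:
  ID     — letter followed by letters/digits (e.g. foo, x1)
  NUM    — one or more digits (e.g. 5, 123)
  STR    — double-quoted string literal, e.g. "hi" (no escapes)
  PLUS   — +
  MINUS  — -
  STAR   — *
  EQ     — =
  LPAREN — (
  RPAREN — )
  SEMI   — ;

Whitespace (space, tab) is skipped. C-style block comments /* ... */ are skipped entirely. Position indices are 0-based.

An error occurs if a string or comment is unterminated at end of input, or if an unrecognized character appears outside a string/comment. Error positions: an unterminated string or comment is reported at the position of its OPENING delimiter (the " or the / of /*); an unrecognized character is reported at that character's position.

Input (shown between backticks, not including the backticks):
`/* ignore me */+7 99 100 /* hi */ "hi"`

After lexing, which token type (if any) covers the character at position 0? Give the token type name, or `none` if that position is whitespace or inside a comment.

Answer: none

Derivation:
pos=0: enter COMMENT mode (saw '/*')
exit COMMENT mode (now at pos=15)
pos=15: emit PLUS '+'
pos=16: emit NUM '7' (now at pos=17)
pos=18: emit NUM '99' (now at pos=20)
pos=21: emit NUM '100' (now at pos=24)
pos=25: enter COMMENT mode (saw '/*')
exit COMMENT mode (now at pos=33)
pos=34: enter STRING mode
pos=34: emit STR "hi" (now at pos=38)
DONE. 5 tokens: [PLUS, NUM, NUM, NUM, STR]
Position 0: char is '/' -> none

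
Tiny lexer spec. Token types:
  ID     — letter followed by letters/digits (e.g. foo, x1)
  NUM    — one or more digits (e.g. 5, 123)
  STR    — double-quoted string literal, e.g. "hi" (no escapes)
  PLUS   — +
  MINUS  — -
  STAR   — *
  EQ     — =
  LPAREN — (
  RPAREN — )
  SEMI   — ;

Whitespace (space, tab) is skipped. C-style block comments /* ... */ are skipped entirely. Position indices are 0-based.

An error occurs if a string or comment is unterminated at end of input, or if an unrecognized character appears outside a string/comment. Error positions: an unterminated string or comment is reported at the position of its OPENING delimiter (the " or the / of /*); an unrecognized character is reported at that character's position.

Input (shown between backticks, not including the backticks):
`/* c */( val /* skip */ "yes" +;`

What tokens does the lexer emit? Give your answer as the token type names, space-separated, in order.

pos=0: enter COMMENT mode (saw '/*')
exit COMMENT mode (now at pos=7)
pos=7: emit LPAREN '('
pos=9: emit ID 'val' (now at pos=12)
pos=13: enter COMMENT mode (saw '/*')
exit COMMENT mode (now at pos=23)
pos=24: enter STRING mode
pos=24: emit STR "yes" (now at pos=29)
pos=30: emit PLUS '+'
pos=31: emit SEMI ';'
DONE. 5 tokens: [LPAREN, ID, STR, PLUS, SEMI]

Answer: LPAREN ID STR PLUS SEMI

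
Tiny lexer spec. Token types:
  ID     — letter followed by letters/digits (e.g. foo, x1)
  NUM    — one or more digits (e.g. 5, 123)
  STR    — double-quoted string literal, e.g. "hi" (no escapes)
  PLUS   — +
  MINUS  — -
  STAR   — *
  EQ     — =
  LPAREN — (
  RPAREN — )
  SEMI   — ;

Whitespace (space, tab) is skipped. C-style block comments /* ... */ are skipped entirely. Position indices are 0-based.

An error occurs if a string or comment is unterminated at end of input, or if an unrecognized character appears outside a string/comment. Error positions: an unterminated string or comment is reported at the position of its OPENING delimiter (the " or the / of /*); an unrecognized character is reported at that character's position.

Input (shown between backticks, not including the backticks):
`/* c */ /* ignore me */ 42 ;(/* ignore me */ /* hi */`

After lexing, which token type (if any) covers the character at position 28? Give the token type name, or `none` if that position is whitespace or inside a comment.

Answer: LPAREN

Derivation:
pos=0: enter COMMENT mode (saw '/*')
exit COMMENT mode (now at pos=7)
pos=8: enter COMMENT mode (saw '/*')
exit COMMENT mode (now at pos=23)
pos=24: emit NUM '42' (now at pos=26)
pos=27: emit SEMI ';'
pos=28: emit LPAREN '('
pos=29: enter COMMENT mode (saw '/*')
exit COMMENT mode (now at pos=44)
pos=45: enter COMMENT mode (saw '/*')
exit COMMENT mode (now at pos=53)
DONE. 3 tokens: [NUM, SEMI, LPAREN]
Position 28: char is '(' -> LPAREN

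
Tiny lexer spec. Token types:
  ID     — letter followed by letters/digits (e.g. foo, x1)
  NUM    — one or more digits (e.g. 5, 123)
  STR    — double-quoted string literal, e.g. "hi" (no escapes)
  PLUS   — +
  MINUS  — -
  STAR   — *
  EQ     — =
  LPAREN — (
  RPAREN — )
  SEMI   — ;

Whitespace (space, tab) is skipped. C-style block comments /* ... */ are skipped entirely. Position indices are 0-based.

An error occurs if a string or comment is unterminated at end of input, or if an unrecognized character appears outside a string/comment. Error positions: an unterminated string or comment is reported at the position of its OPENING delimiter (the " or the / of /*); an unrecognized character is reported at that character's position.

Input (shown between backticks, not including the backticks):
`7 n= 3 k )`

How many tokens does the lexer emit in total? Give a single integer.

pos=0: emit NUM '7' (now at pos=1)
pos=2: emit ID 'n' (now at pos=3)
pos=3: emit EQ '='
pos=5: emit NUM '3' (now at pos=6)
pos=7: emit ID 'k' (now at pos=8)
pos=9: emit RPAREN ')'
DONE. 6 tokens: [NUM, ID, EQ, NUM, ID, RPAREN]

Answer: 6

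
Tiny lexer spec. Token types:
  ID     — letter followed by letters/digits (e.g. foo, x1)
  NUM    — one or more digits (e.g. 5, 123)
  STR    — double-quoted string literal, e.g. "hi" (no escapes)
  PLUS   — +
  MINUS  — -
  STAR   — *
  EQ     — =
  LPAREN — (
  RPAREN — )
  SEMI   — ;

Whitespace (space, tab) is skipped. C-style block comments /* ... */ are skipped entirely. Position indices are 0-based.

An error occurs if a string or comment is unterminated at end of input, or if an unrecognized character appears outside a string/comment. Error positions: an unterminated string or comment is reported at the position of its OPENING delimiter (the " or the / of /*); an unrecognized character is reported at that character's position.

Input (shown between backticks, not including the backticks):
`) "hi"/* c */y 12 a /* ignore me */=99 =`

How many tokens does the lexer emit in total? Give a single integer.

Answer: 8

Derivation:
pos=0: emit RPAREN ')'
pos=2: enter STRING mode
pos=2: emit STR "hi" (now at pos=6)
pos=6: enter COMMENT mode (saw '/*')
exit COMMENT mode (now at pos=13)
pos=13: emit ID 'y' (now at pos=14)
pos=15: emit NUM '12' (now at pos=17)
pos=18: emit ID 'a' (now at pos=19)
pos=20: enter COMMENT mode (saw '/*')
exit COMMENT mode (now at pos=35)
pos=35: emit EQ '='
pos=36: emit NUM '99' (now at pos=38)
pos=39: emit EQ '='
DONE. 8 tokens: [RPAREN, STR, ID, NUM, ID, EQ, NUM, EQ]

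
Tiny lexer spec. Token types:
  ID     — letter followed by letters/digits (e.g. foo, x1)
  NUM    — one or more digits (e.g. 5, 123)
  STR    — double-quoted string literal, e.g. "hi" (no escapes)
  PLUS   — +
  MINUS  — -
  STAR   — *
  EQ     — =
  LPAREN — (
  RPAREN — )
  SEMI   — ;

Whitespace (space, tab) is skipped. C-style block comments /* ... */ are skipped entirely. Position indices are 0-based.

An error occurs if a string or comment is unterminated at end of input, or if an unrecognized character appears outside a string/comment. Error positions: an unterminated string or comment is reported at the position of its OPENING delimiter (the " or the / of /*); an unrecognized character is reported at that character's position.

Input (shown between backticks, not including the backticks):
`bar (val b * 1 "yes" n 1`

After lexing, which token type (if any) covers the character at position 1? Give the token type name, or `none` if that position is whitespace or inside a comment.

Answer: ID

Derivation:
pos=0: emit ID 'bar' (now at pos=3)
pos=4: emit LPAREN '('
pos=5: emit ID 'val' (now at pos=8)
pos=9: emit ID 'b' (now at pos=10)
pos=11: emit STAR '*'
pos=13: emit NUM '1' (now at pos=14)
pos=15: enter STRING mode
pos=15: emit STR "yes" (now at pos=20)
pos=21: emit ID 'n' (now at pos=22)
pos=23: emit NUM '1' (now at pos=24)
DONE. 9 tokens: [ID, LPAREN, ID, ID, STAR, NUM, STR, ID, NUM]
Position 1: char is 'a' -> ID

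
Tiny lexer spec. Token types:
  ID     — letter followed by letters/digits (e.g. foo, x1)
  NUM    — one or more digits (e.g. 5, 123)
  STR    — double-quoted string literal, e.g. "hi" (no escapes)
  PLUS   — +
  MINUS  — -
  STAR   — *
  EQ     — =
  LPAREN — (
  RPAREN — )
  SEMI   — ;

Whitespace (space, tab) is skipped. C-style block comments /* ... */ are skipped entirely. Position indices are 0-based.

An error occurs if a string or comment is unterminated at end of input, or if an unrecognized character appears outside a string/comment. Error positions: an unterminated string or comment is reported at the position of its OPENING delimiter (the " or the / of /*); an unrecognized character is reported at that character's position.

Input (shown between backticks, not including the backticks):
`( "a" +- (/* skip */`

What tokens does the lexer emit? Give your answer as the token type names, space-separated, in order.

Answer: LPAREN STR PLUS MINUS LPAREN

Derivation:
pos=0: emit LPAREN '('
pos=2: enter STRING mode
pos=2: emit STR "a" (now at pos=5)
pos=6: emit PLUS '+'
pos=7: emit MINUS '-'
pos=9: emit LPAREN '('
pos=10: enter COMMENT mode (saw '/*')
exit COMMENT mode (now at pos=20)
DONE. 5 tokens: [LPAREN, STR, PLUS, MINUS, LPAREN]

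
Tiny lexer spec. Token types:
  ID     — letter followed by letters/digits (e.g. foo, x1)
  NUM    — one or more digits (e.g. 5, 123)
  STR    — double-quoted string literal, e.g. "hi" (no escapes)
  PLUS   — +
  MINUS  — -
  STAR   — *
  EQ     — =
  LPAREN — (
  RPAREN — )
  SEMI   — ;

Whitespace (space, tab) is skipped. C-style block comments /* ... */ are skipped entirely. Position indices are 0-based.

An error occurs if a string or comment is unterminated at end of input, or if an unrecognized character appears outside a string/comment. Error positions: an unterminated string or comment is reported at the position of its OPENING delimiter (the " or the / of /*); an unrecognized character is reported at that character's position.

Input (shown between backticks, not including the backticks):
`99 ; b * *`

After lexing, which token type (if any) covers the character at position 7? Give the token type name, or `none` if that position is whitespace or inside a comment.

Answer: STAR

Derivation:
pos=0: emit NUM '99' (now at pos=2)
pos=3: emit SEMI ';'
pos=5: emit ID 'b' (now at pos=6)
pos=7: emit STAR '*'
pos=9: emit STAR '*'
DONE. 5 tokens: [NUM, SEMI, ID, STAR, STAR]
Position 7: char is '*' -> STAR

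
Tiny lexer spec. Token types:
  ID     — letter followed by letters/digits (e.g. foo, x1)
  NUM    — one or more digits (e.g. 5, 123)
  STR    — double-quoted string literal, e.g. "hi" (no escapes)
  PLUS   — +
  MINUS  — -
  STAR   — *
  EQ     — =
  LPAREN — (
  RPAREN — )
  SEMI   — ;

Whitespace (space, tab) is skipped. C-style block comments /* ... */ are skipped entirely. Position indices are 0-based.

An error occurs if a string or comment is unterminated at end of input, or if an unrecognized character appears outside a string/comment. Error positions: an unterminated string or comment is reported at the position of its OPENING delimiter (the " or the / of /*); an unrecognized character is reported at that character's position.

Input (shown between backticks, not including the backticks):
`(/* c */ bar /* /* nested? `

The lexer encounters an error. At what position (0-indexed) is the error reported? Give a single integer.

Answer: 13

Derivation:
pos=0: emit LPAREN '('
pos=1: enter COMMENT mode (saw '/*')
exit COMMENT mode (now at pos=8)
pos=9: emit ID 'bar' (now at pos=12)
pos=13: enter COMMENT mode (saw '/*')
pos=13: ERROR — unterminated comment (reached EOF)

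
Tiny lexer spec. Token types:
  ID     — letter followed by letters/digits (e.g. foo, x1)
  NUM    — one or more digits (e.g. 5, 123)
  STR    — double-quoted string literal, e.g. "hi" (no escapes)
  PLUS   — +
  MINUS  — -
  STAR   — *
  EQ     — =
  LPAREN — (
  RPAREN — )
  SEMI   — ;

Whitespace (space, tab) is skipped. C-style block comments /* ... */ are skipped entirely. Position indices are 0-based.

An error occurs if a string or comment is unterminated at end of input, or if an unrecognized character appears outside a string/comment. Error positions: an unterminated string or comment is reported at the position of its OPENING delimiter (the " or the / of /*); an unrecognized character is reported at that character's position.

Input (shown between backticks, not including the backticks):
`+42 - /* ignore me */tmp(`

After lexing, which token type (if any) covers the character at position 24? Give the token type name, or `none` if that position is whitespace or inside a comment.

pos=0: emit PLUS '+'
pos=1: emit NUM '42' (now at pos=3)
pos=4: emit MINUS '-'
pos=6: enter COMMENT mode (saw '/*')
exit COMMENT mode (now at pos=21)
pos=21: emit ID 'tmp' (now at pos=24)
pos=24: emit LPAREN '('
DONE. 5 tokens: [PLUS, NUM, MINUS, ID, LPAREN]
Position 24: char is '(' -> LPAREN

Answer: LPAREN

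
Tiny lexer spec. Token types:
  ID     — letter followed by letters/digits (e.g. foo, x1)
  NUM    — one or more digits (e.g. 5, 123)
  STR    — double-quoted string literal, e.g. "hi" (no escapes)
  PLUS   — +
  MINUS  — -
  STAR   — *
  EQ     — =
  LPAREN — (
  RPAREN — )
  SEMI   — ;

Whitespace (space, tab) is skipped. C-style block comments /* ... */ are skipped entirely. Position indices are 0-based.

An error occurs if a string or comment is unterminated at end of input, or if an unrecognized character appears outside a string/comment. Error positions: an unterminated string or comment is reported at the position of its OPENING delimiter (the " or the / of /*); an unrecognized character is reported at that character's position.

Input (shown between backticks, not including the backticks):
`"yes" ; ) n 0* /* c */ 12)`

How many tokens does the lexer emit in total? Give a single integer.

Answer: 8

Derivation:
pos=0: enter STRING mode
pos=0: emit STR "yes" (now at pos=5)
pos=6: emit SEMI ';'
pos=8: emit RPAREN ')'
pos=10: emit ID 'n' (now at pos=11)
pos=12: emit NUM '0' (now at pos=13)
pos=13: emit STAR '*'
pos=15: enter COMMENT mode (saw '/*')
exit COMMENT mode (now at pos=22)
pos=23: emit NUM '12' (now at pos=25)
pos=25: emit RPAREN ')'
DONE. 8 tokens: [STR, SEMI, RPAREN, ID, NUM, STAR, NUM, RPAREN]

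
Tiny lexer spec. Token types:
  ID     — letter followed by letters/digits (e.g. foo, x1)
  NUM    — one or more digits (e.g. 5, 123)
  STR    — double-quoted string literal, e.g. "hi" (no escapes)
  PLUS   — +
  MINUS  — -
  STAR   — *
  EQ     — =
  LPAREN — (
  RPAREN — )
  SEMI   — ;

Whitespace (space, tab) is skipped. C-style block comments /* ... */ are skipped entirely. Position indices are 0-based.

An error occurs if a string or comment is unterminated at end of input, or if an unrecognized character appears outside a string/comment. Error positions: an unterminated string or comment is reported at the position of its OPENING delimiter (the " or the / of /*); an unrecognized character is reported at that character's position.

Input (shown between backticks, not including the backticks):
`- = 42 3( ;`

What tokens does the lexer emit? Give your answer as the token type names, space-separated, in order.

Answer: MINUS EQ NUM NUM LPAREN SEMI

Derivation:
pos=0: emit MINUS '-'
pos=2: emit EQ '='
pos=4: emit NUM '42' (now at pos=6)
pos=7: emit NUM '3' (now at pos=8)
pos=8: emit LPAREN '('
pos=10: emit SEMI ';'
DONE. 6 tokens: [MINUS, EQ, NUM, NUM, LPAREN, SEMI]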